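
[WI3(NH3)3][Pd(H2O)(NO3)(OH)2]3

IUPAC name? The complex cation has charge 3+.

triamminetriiodotungsten(VI) aquadihydroxonitratopalladate(II)

Both ions are complex: the cation is named first with the plain metal name, the anion second with the -ate form; each ion's ligands are alphabetised independently.
The complex cation is given as 3+; its ligand charges sum to -3, so W = +6.
With 3 anions per cation, each anion must be 3/3 = 1−.
Anion: ligand charges sum to -3; for the ion to be 1−, Pd = +2.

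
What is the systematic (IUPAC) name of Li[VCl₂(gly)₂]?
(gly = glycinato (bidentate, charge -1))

lithium dichlorobis(glycinato)vanadate(III)

The 1 lithium counter-ion carries a total charge of +1, so each complex ion is 1−.
Ligand charges: 2×glycinato (-1 each), 2×chloro (-1 each); total -4. So V + (-4) = 1−, giving V = +3.
Ligands are named alphabetically: chloro before glycinato.
The complex ion is anionic, so vanadium takes the -ate form vanadate(III).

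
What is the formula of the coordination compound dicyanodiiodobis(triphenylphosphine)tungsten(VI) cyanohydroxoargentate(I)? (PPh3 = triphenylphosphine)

Cation [W…]: ligand charges -4, W(VI) ⇒ ion charge 2+.
Anion [Ag…]: ligand charges -2, Ag(I) ⇒ ion charge 1−.
One 2+ cation requires 2 of the 1− anion.

[W(CN)2I2(PPh3)2][Ag(CN)(OH)]2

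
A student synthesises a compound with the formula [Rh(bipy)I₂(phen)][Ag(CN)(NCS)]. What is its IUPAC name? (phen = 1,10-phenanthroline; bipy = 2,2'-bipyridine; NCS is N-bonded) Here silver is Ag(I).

(2,2'-bipyridine)diiodo(1,10-phenanthroline)rhodium(III) cyanoisothiocyanatoargentate(I)

Both ions are complex: the cation is named first with the plain metal name, the anion second with the -ate form; each ion's ligands are alphabetised independently.
Ag is given as +1; the anion's ligand charges sum to -2, so the complex anion is 1−.
A 1:1 salt means the cation carries the equal and opposite charge, 1+.
Cation: ligand charges sum to -2; for the ion to be 1+, Rh = +3.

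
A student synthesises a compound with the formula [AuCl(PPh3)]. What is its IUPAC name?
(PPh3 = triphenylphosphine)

chloro(triphenylphosphine)gold(I)

There is no counter-ion, so the complex is neutral overall.
Ligand charges: 1×chloro (-1 each), 1×triphenylphosphine (neutral); total -1. So Au + (-1) = 0, giving Au = +1.
Ligands are named alphabetically: chloro before triphenylphosphine.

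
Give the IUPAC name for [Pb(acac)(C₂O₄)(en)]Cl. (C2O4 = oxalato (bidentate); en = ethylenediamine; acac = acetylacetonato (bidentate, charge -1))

The 1 chloride counter-ion carries a total charge of -1, so each complex ion is 1+.
Ligand charges: 1×oxalato (-2 each), 1×ethylenediamine (neutral), 1×acetylacetonato (-1 each); total -3. So Pb + (-3) = 1+, giving Pb = +4.
Ligands are named alphabetically: acetylacetonato before ethylenediamine before oxalato.

(acetylacetonato)(ethylenediamine)oxalatolead(IV) chloride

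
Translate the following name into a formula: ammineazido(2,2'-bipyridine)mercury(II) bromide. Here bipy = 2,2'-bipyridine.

[Hg(bipy)(N3)(NH3)]Br

Ligands: 1 2,2'-bipyridine (bipy, neutral), 1 azido (N3, -1), 1 ammine (NH3, neutral). Ligand charge sum = -1.
With Hg in oxidation state +2, the complex ion is [Hg...]^1+.
Charge balance with bromide (-1) requires 1 complex ion per 1 bromide.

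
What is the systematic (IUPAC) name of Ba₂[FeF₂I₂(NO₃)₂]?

The 2 barium counter-ions carry a total charge of +4, so each complex ion is 4−.
Ligand charges: 2×nitrato (-1 each), 2×iodo (-1 each), 2×fluoro (-1 each); total -6. So Fe + (-6) = 4−, giving Fe = +2.
Ligands are named alphabetically: fluoro before iodo before nitrato.
The complex ion is anionic, so iron takes the -ate form ferrate(II).

barium difluorodiiododinitratoferrate(II)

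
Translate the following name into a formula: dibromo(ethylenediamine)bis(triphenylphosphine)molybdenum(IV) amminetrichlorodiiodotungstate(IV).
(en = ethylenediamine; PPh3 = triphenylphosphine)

Cation [Mo…]: ligand charges -2, Mo(IV) ⇒ ion charge 2+.
Anion [W…]: ligand charges -5, W(IV) ⇒ ion charge 1−.

[MoBr2(en)(PPh3)2][WCl3I2(NH3)]2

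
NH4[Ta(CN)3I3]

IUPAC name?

The 1 ammonium counter-ion carries a total charge of +1, so each complex ion is 1−.
Ligand charges: 3×cyano (-1 each), 3×iodo (-1 each); total -6. So Ta + (-6) = 1−, giving Ta = +5.
Ligands are named alphabetically: cyano before iodo.
The complex ion is anionic, so tantalum takes the -ate form tantalate(V).

ammonium tricyanotriiodotantalate(V)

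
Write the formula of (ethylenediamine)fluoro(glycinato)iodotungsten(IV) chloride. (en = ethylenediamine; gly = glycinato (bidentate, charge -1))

[W(en)F(gly)I]Cl

Ligands: 1 ethylenediamine (en, neutral), 1 iodo (I, -1), 1 glycinato (gly, -1), 1 fluoro (F, -1). Ligand charge sum = -3.
With W in oxidation state +4, the complex ion is [W...]^1+.
Charge balance with chloride (-1) requires 1 complex ion per 1 chloride.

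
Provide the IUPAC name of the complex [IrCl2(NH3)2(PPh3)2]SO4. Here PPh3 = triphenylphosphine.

diamminedichlorobis(triphenylphosphine)iridium(IV) sulfate

The 1 sulfate counter-ion carries a total charge of -2, so each complex ion is 2+.
Ligand charges: 2×triphenylphosphine (neutral), 2×chloro (-1 each), 2×ammine (neutral); total -2. So Ir + (-2) = 2+, giving Ir = +4.
Ligands are named alphabetically: ammine before chloro before triphenylphosphine.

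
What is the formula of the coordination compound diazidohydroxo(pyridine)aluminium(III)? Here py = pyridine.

Ligands: 2 azido (N3, -1), 1 hydroxo (OH, -1), 1 pyridine (py, neutral). Ligand charge sum = -3.
With Al in oxidation state +3, the complex ion is [Al...].

[Al(N3)2(OH)(py)]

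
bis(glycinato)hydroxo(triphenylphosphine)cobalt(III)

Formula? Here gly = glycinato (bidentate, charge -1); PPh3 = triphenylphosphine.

[Co(gly)2(OH)(PPh3)]

Ligands: 1 hydroxo (OH, -1), 2 glycinato (gly, -1), 1 triphenylphosphine (PPh3, neutral). Ligand charge sum = -3.
With Co in oxidation state +3, the complex ion is [Co...].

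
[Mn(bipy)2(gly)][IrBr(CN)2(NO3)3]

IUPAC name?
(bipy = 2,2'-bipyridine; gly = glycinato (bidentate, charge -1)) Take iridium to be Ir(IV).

bis(2,2'-bipyridine)(glycinato)manganese(III) bromodicyanotrinitratoiridate(IV)

Both ions are complex: the cation is named first with the plain metal name, the anion second with the -ate form; each ion's ligands are alphabetised independently.
Ir is given as +4; the anion's ligand charges sum to -6, so the complex anion is 2−.
A 1:1 salt means the cation carries the equal and opposite charge, 2+.
Cation: ligand charges sum to -1; for the ion to be 2+, Mn = +3.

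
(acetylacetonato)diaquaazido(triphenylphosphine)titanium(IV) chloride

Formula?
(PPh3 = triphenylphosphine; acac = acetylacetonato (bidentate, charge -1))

Ligands: 2 aqua (H2O, neutral), 1 azido (N3, -1), 1 triphenylphosphine (PPh3, neutral), 1 acetylacetonato (acac, -1). Ligand charge sum = -2.
Charge balance with chloride (-1) requires 1 complex ion per 2 chloride.

[Ti(acac)(H2O)2(N3)(PPh3)]Cl2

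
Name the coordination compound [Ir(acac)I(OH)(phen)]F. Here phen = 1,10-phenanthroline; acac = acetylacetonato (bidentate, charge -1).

The 1 fluoride counter-ion carries a total charge of -1, so each complex ion is 1+.
Ligand charges: 1×1,10-phenanthroline (neutral), 1×acetylacetonato (-1 each), 1×iodo (-1 each), 1×hydroxo (-1 each); total -3. So Ir + (-3) = 1+, giving Ir = +4.
Ligands are named alphabetically: acetylacetonato before hydroxo before iodo before phenanthroline.

(acetylacetonato)hydroxoiodo(1,10-phenanthroline)iridium(IV) fluoride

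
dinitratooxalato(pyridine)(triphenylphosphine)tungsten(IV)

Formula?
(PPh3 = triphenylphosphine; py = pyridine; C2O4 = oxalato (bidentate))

[W(C2O4)(NO3)2(PPh3)(py)]

Ligands: 1 triphenylphosphine (PPh3, neutral), 2 nitrato (NO3, -1), 1 pyridine (py, neutral), 1 oxalato (C2O4, -2). Ligand charge sum = -4.
With W in oxidation state +4, the complex ion is [W...].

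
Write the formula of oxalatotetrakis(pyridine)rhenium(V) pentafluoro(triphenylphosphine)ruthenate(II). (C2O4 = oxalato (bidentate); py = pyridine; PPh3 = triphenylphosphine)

Cation [Re…]: ligand charges -2, Re(V) ⇒ ion charge 3+.
Anion [Ru…]: ligand charges -5, Ru(II) ⇒ ion charge 3−.
One 3+ cation balances one 3− anion.

[Re(C2O4)(py)4][RuF5(PPh3)]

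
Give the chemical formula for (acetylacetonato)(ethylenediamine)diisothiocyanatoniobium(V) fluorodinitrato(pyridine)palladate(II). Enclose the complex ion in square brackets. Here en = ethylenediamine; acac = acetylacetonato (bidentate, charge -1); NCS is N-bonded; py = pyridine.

[Nb(acac)(en)(NCS)2][PdF(NO3)2(py)]2

Cation [Nb…]: ligand charges -3, Nb(V) ⇒ ion charge 2+.
Anion [Pd…]: ligand charges -3, Pd(II) ⇒ ion charge 1−.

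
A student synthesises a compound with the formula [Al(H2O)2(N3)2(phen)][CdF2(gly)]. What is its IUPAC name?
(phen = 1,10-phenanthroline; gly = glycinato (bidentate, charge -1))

Cadmium is always +2 in its complexes; the anion's ligand charges sum to -3, so the complex anion is 1−.
A 1:1 salt means the cation carries the equal and opposite charge, 1+.
Cation: ligand charges sum to -2; for the ion to be 1+, Al = +3.

diaquadiazido(1,10-phenanthroline)aluminium(III) difluoro(glycinato)cadmate(II)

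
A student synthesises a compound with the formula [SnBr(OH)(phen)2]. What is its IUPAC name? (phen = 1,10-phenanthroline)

There is no counter-ion, so the complex is neutral overall.
Ligand charges: 2×1,10-phenanthroline (neutral), 1×bromo (-1 each), 1×hydroxo (-1 each); total -2. So Sn + (-2) = 0, giving Sn = +2.
Ligands are named alphabetically: bromo before hydroxo before phenanthroline.

bromohydroxobis(1,10-phenanthroline)tin(II)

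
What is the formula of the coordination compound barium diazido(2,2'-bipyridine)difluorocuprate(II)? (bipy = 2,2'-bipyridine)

Ligands: 2 fluoro (F, -1), 1 2,2'-bipyridine (bipy, neutral), 2 azido (N3, -1). Ligand charge sum = -4.
With Cu in oxidation state +2, the complex ion is [Cu...]^2−.
Charge balance with barium (+2) requires 1 complex ion per 1 barium.

Ba[Cu(bipy)F2(N3)2]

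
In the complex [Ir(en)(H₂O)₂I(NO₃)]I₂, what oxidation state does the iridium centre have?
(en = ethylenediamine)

+4

2 iodide outside the brackets (-1 each) → the complex ion is 2+.
Ligand charges: 1×I = -1; 2×H2O neutral; 1×NO3 = -1; 1×en neutral; sum -2.
Ir + (-2) = 2+ ⇒ Ir is +4.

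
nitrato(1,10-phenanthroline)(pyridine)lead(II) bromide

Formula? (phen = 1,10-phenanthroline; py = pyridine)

[Pb(NO3)(phen)(py)]Br

Ligands: 1 nitrato (NO3, -1), 1 1,10-phenanthroline (phen, neutral), 1 pyridine (py, neutral). Ligand charge sum = -1.
With Pb in oxidation state +2, the complex ion is [Pb...]^1+.
Charge balance with bromide (-1) requires 1 complex ion per 1 bromide.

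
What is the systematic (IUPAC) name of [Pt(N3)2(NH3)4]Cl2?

The 2 chloride counter-ions carry a total charge of -2, so each complex ion is 2+.
Ligand charges: 4×ammine (neutral), 2×azido (-1 each); total -2. So Pt + (-2) = 2+, giving Pt = +4.
Ligands are named alphabetically: ammine before azido.

tetraamminediazidoplatinum(IV) chloride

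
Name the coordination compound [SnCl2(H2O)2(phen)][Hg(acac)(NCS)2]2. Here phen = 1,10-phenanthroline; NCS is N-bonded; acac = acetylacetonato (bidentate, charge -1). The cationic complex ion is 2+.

diaquadichloro(1,10-phenanthroline)tin(IV) (acetylacetonato)diisothiocyanatomercurate(II)

Both ions are complex: the cation is named first with the plain metal name, the anion second with the -ate form; each ion's ligands are alphabetised independently.
The complex cation is given as 2+; its ligand charges sum to -2, so Sn = +4.
With 2 anions per cation, each anion must be 2/2 = 1−.
Anion: ligand charges sum to -3; for the ion to be 1−, Hg = +2.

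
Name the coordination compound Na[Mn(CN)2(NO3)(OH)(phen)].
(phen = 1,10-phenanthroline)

sodium dicyanohydroxonitrato(1,10-phenanthroline)manganate(III)

The 1 sodium counter-ion carries a total charge of +1, so each complex ion is 1−.
Ligand charges: 1×hydroxo (-1 each), 1×1,10-phenanthroline (neutral), 2×cyano (-1 each), 1×nitrato (-1 each); total -4. So Mn + (-4) = 1−, giving Mn = +3.
Ligands are named alphabetically: cyano before hydroxo before nitrato before phenanthroline.
The complex ion is anionic, so manganese takes the -ate form manganate(III).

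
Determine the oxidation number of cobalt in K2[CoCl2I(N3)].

+2

2 potassium outside the brackets (+1 each) → the complex ion is 2−.
Ligand charges: 1×I = -1; 1×N3 = -1; 2×Cl = -2; sum -4.
Co + (-4) = 2− ⇒ Co is +2.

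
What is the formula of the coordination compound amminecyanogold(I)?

[Au(CN)(NH3)]

Ligands: 1 ammine (NH3, neutral), 1 cyano (CN, -1). Ligand charge sum = -1.
With Au in oxidation state +1, the complex ion is [Au...].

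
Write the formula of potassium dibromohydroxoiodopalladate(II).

Ligands: 2 bromo (Br, -1), 1 hydroxo (OH, -1), 1 iodo (I, -1). Ligand charge sum = -4.
With Pd in oxidation state +2, the complex ion is [Pd...]^2−.
Charge balance with potassium (+1) requires 1 complex ion per 2 potassium.

K2[PdBr2I(OH)]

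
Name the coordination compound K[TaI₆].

The 1 potassium counter-ion carries a total charge of +1, so each complex ion is 1−.
Ligand charges: 6×iodo (-1 each); total -6. So Ta + (-6) = 1−, giving Ta = +5.
The complex ion is anionic, so tantalum takes the -ate form tantalate(V).

potassium hexaiodotantalate(V)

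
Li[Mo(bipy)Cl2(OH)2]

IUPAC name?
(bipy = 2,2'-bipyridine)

The 1 lithium counter-ion carries a total charge of +1, so each complex ion is 1−.
Ligand charges: 1×2,2'-bipyridine (neutral), 2×chloro (-1 each), 2×hydroxo (-1 each); total -4. So Mo + (-4) = 1−, giving Mo = +3.
Ligands are named alphabetically: bipyridine before chloro before hydroxo.
The complex ion is anionic, so molybdenum takes the -ate form molybdate(III).

lithium (2,2'-bipyridine)dichlorodihydroxomolybdate(III)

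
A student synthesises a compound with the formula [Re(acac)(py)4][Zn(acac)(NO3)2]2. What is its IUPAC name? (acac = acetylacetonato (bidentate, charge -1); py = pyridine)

Zinc is always +2 in its complexes; the anion's ligand charges sum to -3, so the complex anion is 1−.
With 2 anions per cation, the cation must be 2×1 = 2+.
Cation: ligand charges sum to -1; for the ion to be 2+, Re = +3.

(acetylacetonato)tetrakis(pyridine)rhenium(III) (acetylacetonato)dinitratozincate(II)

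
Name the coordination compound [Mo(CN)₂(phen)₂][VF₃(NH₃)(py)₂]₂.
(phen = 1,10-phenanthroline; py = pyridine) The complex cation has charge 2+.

Both ions are complex: the cation is named first with the plain metal name, the anion second with the -ate form; each ion's ligands are alphabetised independently.
The complex cation is given as 2+; its ligand charges sum to -2, so Mo = +4.
With 2 anions per cation, each anion must be 2/2 = 1−.
Anion: ligand charges sum to -3; for the ion to be 1−, V = +2.

dicyanobis(1,10-phenanthroline)molybdenum(IV) amminetrifluorobis(pyridine)vanadate(II)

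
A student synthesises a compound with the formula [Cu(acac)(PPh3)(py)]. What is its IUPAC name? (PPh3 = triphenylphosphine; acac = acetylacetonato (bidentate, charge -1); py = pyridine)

(acetylacetonato)(pyridine)(triphenylphosphine)copper(I)

There is no counter-ion, so the complex is neutral overall.
Ligand charges: 1×triphenylphosphine (neutral), 1×acetylacetonato (-1 each), 1×pyridine (neutral); total -1. So Cu + (-1) = 0, giving Cu = +1.
Ligands are named alphabetically: acetylacetonato before pyridine before triphenylphosphine.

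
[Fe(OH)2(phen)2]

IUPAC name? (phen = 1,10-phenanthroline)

dihydroxobis(1,10-phenanthroline)iron(II)

There is no counter-ion, so the complex is neutral overall.
Ligand charges: 2×1,10-phenanthroline (neutral), 2×hydroxo (-1 each); total -2. So Fe + (-2) = 0, giving Fe = +2.
Ligands are named alphabetically: hydroxo before phenanthroline.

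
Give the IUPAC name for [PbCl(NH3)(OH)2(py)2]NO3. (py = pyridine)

amminechlorodihydroxobis(pyridine)lead(IV) nitrate

The 1 nitrate counter-ion carries a total charge of -1, so each complex ion is 1+.
Ligand charges: 1×chloro (-1 each), 1×ammine (neutral), 2×pyridine (neutral), 2×hydroxo (-1 each); total -3. So Pb + (-3) = 1+, giving Pb = +4.
Ligands are named alphabetically: ammine before chloro before hydroxo before pyridine.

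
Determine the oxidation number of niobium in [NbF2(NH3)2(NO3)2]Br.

1 bromide outside the brackets (-1 each) → the complex ion is 1+.
Ligand charges: 2×NO3 = -2; 2×NH3 neutral; 2×F = -2; sum -4.
Nb + (-4) = 1+ ⇒ Nb is +5.

+5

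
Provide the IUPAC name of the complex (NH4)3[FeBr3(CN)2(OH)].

The 3 ammonium counter-ions carry a total charge of +3, so each complex ion is 3−.
Ligand charges: 2×cyano (-1 each), 3×bromo (-1 each), 1×hydroxo (-1 each); total -6. So Fe + (-6) = 3−, giving Fe = +3.
The complex ion is anionic, so iron takes the -ate form ferrate(III).

ammonium tribromodicyanohydroxoferrate(III)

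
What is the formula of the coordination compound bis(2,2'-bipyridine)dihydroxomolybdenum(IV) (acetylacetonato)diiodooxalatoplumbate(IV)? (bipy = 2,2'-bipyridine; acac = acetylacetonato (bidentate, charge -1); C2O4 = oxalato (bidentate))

[Mo(bipy)2(OH)2][Pb(acac)(C2O4)I2]2

Cation [Mo…]: ligand charges -2, Mo(IV) ⇒ ion charge 2+.
Anion [Pb…]: ligand charges -5, Pb(IV) ⇒ ion charge 1−.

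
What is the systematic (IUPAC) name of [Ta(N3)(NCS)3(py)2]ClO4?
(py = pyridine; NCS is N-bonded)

The 1 perchlorate counter-ion carries a total charge of -1, so each complex ion is 1+.
Ligand charges: 1×azido (-1 each), 2×pyridine (neutral), 3×isothiocyanato (-1 each); total -4. So Ta + (-4) = 1+, giving Ta = +5.
Ligands are named alphabetically: azido before isothiocyanato before pyridine.

azidotriisothiocyanatobis(pyridine)tantalum(V) perchlorate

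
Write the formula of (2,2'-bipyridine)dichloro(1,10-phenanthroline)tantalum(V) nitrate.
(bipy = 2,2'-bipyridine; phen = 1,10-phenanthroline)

Ligands: 2 chloro (Cl, -1), 1 2,2'-bipyridine (bipy, neutral), 1 1,10-phenanthroline (phen, neutral). Ligand charge sum = -2.
Charge balance with nitrate (-1) requires 1 complex ion per 3 nitrate.

[Ta(bipy)Cl2(phen)](NO3)3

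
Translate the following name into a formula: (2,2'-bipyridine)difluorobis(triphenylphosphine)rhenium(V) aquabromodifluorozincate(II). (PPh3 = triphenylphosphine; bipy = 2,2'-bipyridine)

[Re(bipy)F2(PPh3)2][ZnBrF2(H2O)]3

Cation [Re…]: ligand charges -2, Re(V) ⇒ ion charge 3+.
Anion [Zn…]: ligand charges -3, Zn(II) ⇒ ion charge 1−.
One 3+ cation requires 3 of the 1− anion.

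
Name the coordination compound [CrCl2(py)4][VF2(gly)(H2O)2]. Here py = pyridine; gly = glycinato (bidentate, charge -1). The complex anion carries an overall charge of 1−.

dichlorotetrakis(pyridine)chromium(III) diaquadifluoro(glycinato)vanadate(II)

Both ions are complex: the cation is named first with the plain metal name, the anion second with the -ate form; each ion's ligands are alphabetised independently.
The complex anion is given as 1−; its ligand charges sum to -3, so V = +2.
A 1:1 salt means the cation carries the equal and opposite charge, 1+.
Cation: ligand charges sum to -2; for the ion to be 1+, Cr = +3.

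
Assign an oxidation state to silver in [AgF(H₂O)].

No counter-ion: the bracketed complex is neutral.
Ligand charges: 1×H2O neutral; 1×F = -1; sum -1.
Ag + (-1) = 0 ⇒ Ag is +1.

+1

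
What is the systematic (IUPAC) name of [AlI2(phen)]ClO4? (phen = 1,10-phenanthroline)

The 1 perchlorate counter-ion carries a total charge of -1, so each complex ion is 1+.
Ligand charges: 1×1,10-phenanthroline (neutral), 2×iodo (-1 each); total -2. So Al + (-2) = 1+, giving Al = +3.
Ligands are named alphabetically: iodo before phenanthroline.

diiodo(1,10-phenanthroline)aluminium(III) perchlorate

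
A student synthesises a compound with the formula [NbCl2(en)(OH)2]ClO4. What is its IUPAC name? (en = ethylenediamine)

dichloro(ethylenediamine)dihydroxoniobium(V) perchlorate

The 1 perchlorate counter-ion carries a total charge of -1, so each complex ion is 1+.
Ligand charges: 2×hydroxo (-1 each), 2×chloro (-1 each), 1×ethylenediamine (neutral); total -4. So Nb + (-4) = 1+, giving Nb = +5.
Ligands are named alphabetically: chloro before ethylenediamine before hydroxo.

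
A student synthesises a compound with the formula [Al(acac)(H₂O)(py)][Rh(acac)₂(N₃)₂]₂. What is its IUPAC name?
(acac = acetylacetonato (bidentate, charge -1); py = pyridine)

(acetylacetonato)aqua(pyridine)aluminium(III) bis(acetylacetonato)diazidorhodate(III)

Both ions are complex: the cation is named first with the plain metal name, the anion second with the -ate form; each ion's ligands are alphabetised independently.
Aluminium is always +3 in its complexes; the cation's ligand charges sum to -1, so the complex cation is 2+.
With 2 anions per cation, each anion must be 2/2 = 1−.
Anion: ligand charges sum to -4; for the ion to be 1−, Rh = +3.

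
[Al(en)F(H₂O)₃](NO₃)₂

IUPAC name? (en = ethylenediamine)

triaqua(ethylenediamine)fluoroaluminium(III) nitrate

The 2 nitrate counter-ions carry a total charge of -2, so each complex ion is 2+.
Ligand charges: 3×aqua (neutral), 1×fluoro (-1 each), 1×ethylenediamine (neutral); total -1. So Al + (-1) = 2+, giving Al = +3.
Ligands are named alphabetically: aqua before ethylenediamine before fluoro.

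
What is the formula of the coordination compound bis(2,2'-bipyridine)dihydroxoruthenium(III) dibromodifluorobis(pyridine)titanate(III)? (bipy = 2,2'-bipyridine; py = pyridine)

[Ru(bipy)2(OH)2][TiBr2F2(py)2]

Cation [Ru…]: ligand charges -2, Ru(III) ⇒ ion charge 1+.
Anion [Ti…]: ligand charges -4, Ti(III) ⇒ ion charge 1−.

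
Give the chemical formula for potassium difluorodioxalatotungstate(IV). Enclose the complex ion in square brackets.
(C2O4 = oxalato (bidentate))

Ligands: 2 fluoro (F, -1), 2 oxalato (C2O4, -2). Ligand charge sum = -6.
With W in oxidation state +4, the complex ion is [W...]^2−.
Charge balance with potassium (+1) requires 1 complex ion per 2 potassium.

K2[W(C2O4)2F2]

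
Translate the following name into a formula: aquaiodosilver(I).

[Ag(H2O)I]

Ligands: 1 aqua (H2O, neutral), 1 iodo (I, -1). Ligand charge sum = -1.
With Ag in oxidation state +1, the complex ion is [Ag...].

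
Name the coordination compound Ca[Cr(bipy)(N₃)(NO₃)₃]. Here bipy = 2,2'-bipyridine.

The 1 calcium counter-ion carries a total charge of +2, so each complex ion is 2−.
Ligand charges: 3×nitrato (-1 each), 1×azido (-1 each), 1×2,2'-bipyridine (neutral); total -4. So Cr + (-4) = 2−, giving Cr = +2.
Ligands are named alphabetically: azido before bipyridine before nitrato.
The complex ion is anionic, so chromium takes the -ate form chromate(II).

calcium azido(2,2'-bipyridine)trinitratochromate(II)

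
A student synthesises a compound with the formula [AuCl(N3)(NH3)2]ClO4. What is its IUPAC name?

The 1 perchlorate counter-ion carries a total charge of -1, so each complex ion is 1+.
Ligand charges: 1×azido (-1 each), 2×ammine (neutral), 1×chloro (-1 each); total -2. So Au + (-2) = 1+, giving Au = +3.
Ligands are named alphabetically: ammine before azido before chloro.

diammineazidochlorogold(III) perchlorate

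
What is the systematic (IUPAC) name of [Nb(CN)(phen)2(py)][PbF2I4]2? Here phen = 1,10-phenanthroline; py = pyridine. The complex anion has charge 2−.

cyanobis(1,10-phenanthroline)(pyridine)niobium(V) difluorotetraiodoplumbate(IV)

Both ions are complex: the cation is named first with the plain metal name, the anion second with the -ate form; each ion's ligands are alphabetised independently.
The complex anion is given as 2−; its ligand charges sum to -6, so Pb = +4.
With 2 anions per cation, the cation must be 2×2 = 4+.
Cation: ligand charges sum to -1; for the ion to be 4+, Nb = +5.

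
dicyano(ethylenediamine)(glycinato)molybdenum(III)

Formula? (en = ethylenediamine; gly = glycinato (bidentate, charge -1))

[Mo(CN)2(en)(gly)]

Ligands: 1 ethylenediamine (en, neutral), 2 cyano (CN, -1), 1 glycinato (gly, -1). Ligand charge sum = -3.
With Mo in oxidation state +3, the complex ion is [Mo...].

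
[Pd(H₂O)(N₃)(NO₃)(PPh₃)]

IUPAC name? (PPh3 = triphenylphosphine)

aquaazidonitrato(triphenylphosphine)palladium(II)

There is no counter-ion, so the complex is neutral overall.
Ligand charges: 1×azido (-1 each), 1×aqua (neutral), 1×nitrato (-1 each), 1×triphenylphosphine (neutral); total -2. So Pd + (-2) = 0, giving Pd = +2.
Ligands are named alphabetically: aqua before azido before nitrato before triphenylphosphine.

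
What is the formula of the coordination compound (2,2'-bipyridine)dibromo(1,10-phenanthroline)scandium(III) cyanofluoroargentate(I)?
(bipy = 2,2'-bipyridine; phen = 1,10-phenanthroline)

Cation [Sc…]: ligand charges -2, Sc(III) ⇒ ion charge 1+.
Anion [Ag…]: ligand charges -2, Ag(I) ⇒ ion charge 1−.

[Sc(bipy)Br2(phen)][Ag(CN)F]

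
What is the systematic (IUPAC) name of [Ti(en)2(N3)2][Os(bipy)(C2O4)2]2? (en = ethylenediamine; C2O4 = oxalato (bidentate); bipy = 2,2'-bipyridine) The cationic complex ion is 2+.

The complex cation is given as 2+; its ligand charges sum to -2, so Ti = +4.
With 2 anions per cation, each anion must be 2/2 = 1−.
Anion: ligand charges sum to -4; for the ion to be 1−, Os = +3.

diazidobis(ethylenediamine)titanium(IV) (2,2'-bipyridine)dioxalatoosmate(III)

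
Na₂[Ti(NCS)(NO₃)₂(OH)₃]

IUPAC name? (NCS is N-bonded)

The 2 sodium counter-ions carry a total charge of +2, so each complex ion is 2−.
Ligand charges: 1×isothiocyanato (-1 each), 3×hydroxo (-1 each), 2×nitrato (-1 each); total -6. So Ti + (-6) = 2−, giving Ti = +4.
The complex ion is anionic, so titanium takes the -ate form titanate(IV).

sodium trihydroxoisothiocyanatodinitratotitanate(IV)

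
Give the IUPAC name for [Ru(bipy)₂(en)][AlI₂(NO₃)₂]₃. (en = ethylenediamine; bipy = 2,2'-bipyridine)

bis(2,2'-bipyridine)(ethylenediamine)ruthenium(III) diiododinitratoaluminate(III)

Aluminium is always +3 in its complexes; the anion's ligand charges sum to -4, so the complex anion is 1−.
With 3 anions per cation, the cation must be 3×1 = 3+.
Cation: ligand charges sum to 0; for the ion to be 3+, Ru = +3.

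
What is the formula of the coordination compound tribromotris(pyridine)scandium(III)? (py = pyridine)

Ligands: 3 bromo (Br, -1), 3 pyridine (py, neutral). Ligand charge sum = -3.
With Sc in oxidation state +3, the complex ion is [Sc...].

[ScBr3(py)3]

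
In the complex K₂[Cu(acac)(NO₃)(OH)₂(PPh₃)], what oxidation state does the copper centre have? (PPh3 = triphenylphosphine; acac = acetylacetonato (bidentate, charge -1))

+2

2 potassium outside the brackets (+1 each) → the complex ion is 2−.
Ligand charges: 1×PPh3 neutral; 1×acac = -1; 1×NO3 = -1; 2×OH = -2; sum -4.
Cu + (-4) = 2− ⇒ Cu is +2.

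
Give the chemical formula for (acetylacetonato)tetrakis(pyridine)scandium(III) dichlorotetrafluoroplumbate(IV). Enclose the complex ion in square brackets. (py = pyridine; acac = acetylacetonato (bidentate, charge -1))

Cation [Sc…]: ligand charges -1, Sc(III) ⇒ ion charge 2+.
Anion [Pb…]: ligand charges -6, Pb(IV) ⇒ ion charge 2−.
One 2+ cation balances one 2− anion.

[Sc(acac)(py)4][PbCl2F4]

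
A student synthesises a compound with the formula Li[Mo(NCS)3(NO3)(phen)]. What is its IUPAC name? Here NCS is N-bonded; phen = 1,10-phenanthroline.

The 1 lithium counter-ion carries a total charge of +1, so each complex ion is 1−.
Ligand charges: 1×nitrato (-1 each), 3×isothiocyanato (-1 each), 1×1,10-phenanthroline (neutral); total -4. So Mo + (-4) = 1−, giving Mo = +3.
Ligands are named alphabetically: isothiocyanato before nitrato before phenanthroline.
The complex ion is anionic, so molybdenum takes the -ate form molybdate(III).

lithium triisothiocyanatonitrato(1,10-phenanthroline)molybdate(III)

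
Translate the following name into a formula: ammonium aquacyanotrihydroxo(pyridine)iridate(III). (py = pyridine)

NH4[Ir(CN)(H2O)(OH)3(py)]

Ligands: 1 cyano (CN, -1), 1 pyridine (py, neutral), 3 hydroxo (OH, -1), 1 aqua (H2O, neutral). Ligand charge sum = -4.
With Ir in oxidation state +3, the complex ion is [Ir...]^1−.
Charge balance with ammonium (+1) requires 1 complex ion per 1 ammonium.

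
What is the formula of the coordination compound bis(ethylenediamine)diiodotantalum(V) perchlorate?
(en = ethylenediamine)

Ligands: 2 ethylenediamine (en, neutral), 2 iodo (I, -1). Ligand charge sum = -2.
With Ta in oxidation state +5, the complex ion is [Ta...]^3+.
Charge balance with perchlorate (-1) requires 1 complex ion per 3 perchlorate.

[Ta(en)2I2](ClO4)3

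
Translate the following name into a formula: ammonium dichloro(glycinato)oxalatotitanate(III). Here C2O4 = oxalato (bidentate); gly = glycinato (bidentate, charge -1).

(NH4)2[Ti(C2O4)Cl2(gly)]

Ligands: 1 oxalato (C2O4, -2), 2 chloro (Cl, -1), 1 glycinato (gly, -1). Ligand charge sum = -5.
With Ti in oxidation state +3, the complex ion is [Ti...]^2−.
Charge balance with ammonium (+1) requires 1 complex ion per 2 ammonium.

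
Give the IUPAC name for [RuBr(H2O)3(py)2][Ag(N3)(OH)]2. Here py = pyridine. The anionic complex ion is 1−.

triaquabromobis(pyridine)ruthenium(III) azidohydroxoargentate(I)

The complex anion is given as 1−; its ligand charges sum to -2, so Ag = +1.
With 2 anions per cation, the cation must be 2×1 = 2+.
Cation: ligand charges sum to -1; for the ion to be 2+, Ru = +3.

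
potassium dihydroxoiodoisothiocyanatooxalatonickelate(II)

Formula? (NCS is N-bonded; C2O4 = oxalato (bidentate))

Ligands: 1 isothiocyanato (NCS, -1), 1 iodo (I, -1), 1 oxalato (C2O4, -2), 2 hydroxo (OH, -1). Ligand charge sum = -6.
Charge balance with potassium (+1) requires 1 complex ion per 4 potassium.

K4[Ni(C2O4)I(NCS)(OH)2]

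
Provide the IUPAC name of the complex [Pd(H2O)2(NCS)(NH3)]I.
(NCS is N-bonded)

The 1 iodide counter-ion carries a total charge of -1, so each complex ion is 1+.
Ligand charges: 1×ammine (neutral), 2×aqua (neutral), 1×isothiocyanato (-1 each); total -1. So Pd + (-1) = 1+, giving Pd = +2.
Ligands are named alphabetically: ammine before aqua before isothiocyanato.

amminediaquaisothiocyanatopalladium(II) iodide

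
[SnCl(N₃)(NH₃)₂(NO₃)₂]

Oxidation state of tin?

No counter-ion: the bracketed complex is neutral.
Ligand charges: 2×NO3 = -2; 2×NH3 neutral; 1×Cl = -1; 1×N3 = -1; sum -4.
Sn + (-4) = 0 ⇒ Sn is +4.

+4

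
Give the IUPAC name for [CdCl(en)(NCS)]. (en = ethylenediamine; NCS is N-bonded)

There is no counter-ion, so the complex is neutral overall.
Ligand charges: 1×ethylenediamine (neutral), 1×chloro (-1 each), 1×isothiocyanato (-1 each); total -2. So Cd + (-2) = 0, giving Cd = +2.
Ligands are named alphabetically: chloro before ethylenediamine before isothiocyanato.

chloro(ethylenediamine)isothiocyanatocadmium(II)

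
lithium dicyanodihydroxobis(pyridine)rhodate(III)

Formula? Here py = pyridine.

Ligands: 2 cyano (CN, -1), 2 pyridine (py, neutral), 2 hydroxo (OH, -1). Ligand charge sum = -4.
Charge balance with lithium (+1) requires 1 complex ion per 1 lithium.

Li[Rh(CN)2(OH)2(py)2]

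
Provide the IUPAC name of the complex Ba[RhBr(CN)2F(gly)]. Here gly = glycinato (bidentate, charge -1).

The 1 barium counter-ion carries a total charge of +2, so each complex ion is 2−.
Ligand charges: 1×glycinato (-1 each), 2×cyano (-1 each), 1×bromo (-1 each), 1×fluoro (-1 each); total -5. So Rh + (-5) = 2−, giving Rh = +3.
Ligands are named alphabetically: bromo before cyano before fluoro before glycinato.
The complex ion is anionic, so rhodium takes the -ate form rhodate(III).

barium bromodicyanofluoro(glycinato)rhodate(III)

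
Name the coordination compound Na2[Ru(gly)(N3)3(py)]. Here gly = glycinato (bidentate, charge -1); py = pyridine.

The 2 sodium counter-ions carry a total charge of +2, so each complex ion is 2−.
Ligand charges: 1×glycinato (-1 each), 3×azido (-1 each), 1×pyridine (neutral); total -4. So Ru + (-4) = 2−, giving Ru = +2.
Ligands are named alphabetically: azido before glycinato before pyridine.
The complex ion is anionic, so ruthenium takes the -ate form ruthenate(II).

sodium triazido(glycinato)(pyridine)ruthenate(II)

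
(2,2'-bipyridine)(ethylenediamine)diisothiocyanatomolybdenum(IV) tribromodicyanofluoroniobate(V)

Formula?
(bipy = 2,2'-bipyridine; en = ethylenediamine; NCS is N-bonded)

Cation [Mo…]: ligand charges -2, Mo(IV) ⇒ ion charge 2+.
Anion [Nb…]: ligand charges -6, Nb(V) ⇒ ion charge 1−.

[Mo(bipy)(en)(NCS)2][NbBr3(CN)2F]2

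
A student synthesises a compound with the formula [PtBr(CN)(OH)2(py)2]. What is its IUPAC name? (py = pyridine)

There is no counter-ion, so the complex is neutral overall.
Ligand charges: 2×hydroxo (-1 each), 1×bromo (-1 each), 1×cyano (-1 each), 2×pyridine (neutral); total -4. So Pt + (-4) = 0, giving Pt = +4.
Ligands are named alphabetically: bromo before cyano before hydroxo before pyridine.

bromocyanodihydroxobis(pyridine)platinum(IV)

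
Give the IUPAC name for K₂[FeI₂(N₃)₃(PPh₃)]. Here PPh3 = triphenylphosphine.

potassium triazidodiiodo(triphenylphosphine)ferrate(III)

The 2 potassium counter-ions carry a total charge of +2, so each complex ion is 2−.
Ligand charges: 2×iodo (-1 each), 1×triphenylphosphine (neutral), 3×azido (-1 each); total -5. So Fe + (-5) = 2−, giving Fe = +3.
The complex ion is anionic, so iron takes the -ate form ferrate(III).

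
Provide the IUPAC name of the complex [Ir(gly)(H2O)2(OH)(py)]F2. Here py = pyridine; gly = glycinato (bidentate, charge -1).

The 2 fluoride counter-ions carry a total charge of -2, so each complex ion is 2+.
Ligand charges: 1×hydroxo (-1 each), 1×pyridine (neutral), 2×aqua (neutral), 1×glycinato (-1 each); total -2. So Ir + (-2) = 2+, giving Ir = +4.
Ligands are named alphabetically: aqua before glycinato before hydroxo before pyridine.

diaqua(glycinato)hydroxo(pyridine)iridium(IV) fluoride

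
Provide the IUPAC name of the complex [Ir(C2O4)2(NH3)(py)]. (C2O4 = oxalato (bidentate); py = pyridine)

amminedioxalato(pyridine)iridium(IV)

There is no counter-ion, so the complex is neutral overall.
Ligand charges: 2×oxalato (-2 each), 1×pyridine (neutral), 1×ammine (neutral); total -4. So Ir + (-4) = 0, giving Ir = +4.
Ligands are named alphabetically: ammine before oxalato before pyridine.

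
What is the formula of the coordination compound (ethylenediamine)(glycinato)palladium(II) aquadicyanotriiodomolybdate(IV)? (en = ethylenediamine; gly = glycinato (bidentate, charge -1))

[Pd(en)(gly)][Mo(CN)2(H2O)I3]

Cation [Pd…]: ligand charges -1, Pd(II) ⇒ ion charge 1+.
Anion [Mo…]: ligand charges -5, Mo(IV) ⇒ ion charge 1−.
One 1+ cation balances one 1− anion.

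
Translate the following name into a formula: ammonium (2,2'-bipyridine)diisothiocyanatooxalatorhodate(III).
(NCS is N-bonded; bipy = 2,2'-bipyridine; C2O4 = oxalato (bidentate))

NH4[Rh(bipy)(C2O4)(NCS)2]

Ligands: 2 isothiocyanato (NCS, -1), 1 2,2'-bipyridine (bipy, neutral), 1 oxalato (C2O4, -2). Ligand charge sum = -4.
With Rh in oxidation state +3, the complex ion is [Rh...]^1−.
Charge balance with ammonium (+1) requires 1 complex ion per 1 ammonium.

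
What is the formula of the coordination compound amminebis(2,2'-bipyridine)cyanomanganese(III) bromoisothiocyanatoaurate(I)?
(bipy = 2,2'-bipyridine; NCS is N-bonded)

Cation [Mn…]: ligand charges -1, Mn(III) ⇒ ion charge 2+.
Anion [Au…]: ligand charges -2, Au(I) ⇒ ion charge 1−.
One 2+ cation requires 2 of the 1− anion.

[Mn(bipy)2(CN)(NH3)][AuBr(NCS)]2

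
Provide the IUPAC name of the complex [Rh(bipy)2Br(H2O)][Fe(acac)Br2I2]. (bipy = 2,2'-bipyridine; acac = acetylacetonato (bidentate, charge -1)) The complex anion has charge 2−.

aquabis(2,2'-bipyridine)bromorhodium(III) (acetylacetonato)dibromodiiodoferrate(III)

Both ions are complex: the cation is named first with the plain metal name, the anion second with the -ate form; each ion's ligands are alphabetised independently.
The complex anion is given as 2−; its ligand charges sum to -5, so Fe = +3.
A 1:1 salt means the cation carries the equal and opposite charge, 2+.
Cation: ligand charges sum to -1; for the ion to be 2+, Rh = +3.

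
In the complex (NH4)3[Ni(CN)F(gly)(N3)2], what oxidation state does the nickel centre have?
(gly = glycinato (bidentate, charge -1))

3 ammonium outside the brackets (+1 each) → the complex ion is 3−.
Ligand charges: 1×gly = -1; 2×N3 = -2; 1×F = -1; 1×CN = -1; sum -5.
Ni + (-5) = 3− ⇒ Ni is +2.

+2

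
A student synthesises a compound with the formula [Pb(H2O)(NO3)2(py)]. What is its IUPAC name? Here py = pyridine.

There is no counter-ion, so the complex is neutral overall.
Ligand charges: 1×aqua (neutral), 2×nitrato (-1 each), 1×pyridine (neutral); total -2. So Pb + (-2) = 0, giving Pb = +2.
Ligands are named alphabetically: aqua before nitrato before pyridine.

aquadinitrato(pyridine)lead(II)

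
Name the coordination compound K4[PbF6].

potassium hexafluoroplumbate(II)

The 4 potassium counter-ions carry a total charge of +4, so each complex ion is 4−.
Ligand charges: 6×fluoro (-1 each); total -6. So Pb + (-6) = 4−, giving Pb = +2.
The complex ion is anionic, so lead takes the -ate form plumbate(II).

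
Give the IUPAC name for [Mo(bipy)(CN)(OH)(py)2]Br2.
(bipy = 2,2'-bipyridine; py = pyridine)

(2,2'-bipyridine)cyanohydroxobis(pyridine)molybdenum(IV) bromide

The 2 bromide counter-ions carry a total charge of -2, so each complex ion is 2+.
Ligand charges: 1×hydroxo (-1 each), 1×cyano (-1 each), 1×2,2'-bipyridine (neutral), 2×pyridine (neutral); total -2. So Mo + (-2) = 2+, giving Mo = +4.
Ligands are named alphabetically: bipyridine before cyano before hydroxo before pyridine.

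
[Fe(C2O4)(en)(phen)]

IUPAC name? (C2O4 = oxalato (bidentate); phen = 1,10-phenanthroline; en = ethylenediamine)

(ethylenediamine)oxalato(1,10-phenanthroline)iron(II)

There is no counter-ion, so the complex is neutral overall.
Ligand charges: 1×oxalato (-2 each), 1×1,10-phenanthroline (neutral), 1×ethylenediamine (neutral); total -2. So Fe + (-2) = 0, giving Fe = +2.
Ligands are named alphabetically: ethylenediamine before oxalato before phenanthroline.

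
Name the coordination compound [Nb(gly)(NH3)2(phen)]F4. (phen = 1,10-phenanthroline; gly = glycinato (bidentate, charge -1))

The 4 fluoride counter-ions carry a total charge of -4, so each complex ion is 4+.
Ligand charges: 2×ammine (neutral), 1×1,10-phenanthroline (neutral), 1×glycinato (-1 each); total -1. So Nb + (-1) = 4+, giving Nb = +5.
Ligands are named alphabetically: ammine before glycinato before phenanthroline.

diammine(glycinato)(1,10-phenanthroline)niobium(V) fluoride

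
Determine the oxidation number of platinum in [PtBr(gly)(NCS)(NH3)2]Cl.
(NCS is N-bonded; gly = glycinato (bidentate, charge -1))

+4

1 chloride outside the brackets (-1 each) → the complex ion is 1+.
Ligand charges: 1×Br = -1; 1×NCS = -1; 1×gly = -1; 2×NH3 neutral; sum -3.
Pt + (-3) = 1+ ⇒ Pt is +4.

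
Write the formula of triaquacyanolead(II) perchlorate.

[Pb(CN)(H2O)3]ClO4

Ligands: 3 aqua (H2O, neutral), 1 cyano (CN, -1). Ligand charge sum = -1.
Charge balance with perchlorate (-1) requires 1 complex ion per 1 perchlorate.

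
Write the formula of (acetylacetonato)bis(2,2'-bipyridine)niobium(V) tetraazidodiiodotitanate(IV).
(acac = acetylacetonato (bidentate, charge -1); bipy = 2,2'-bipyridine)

Cation [Nb…]: ligand charges -1, Nb(V) ⇒ ion charge 4+.
Anion [Ti…]: ligand charges -6, Ti(IV) ⇒ ion charge 2−.
One 4+ cation requires 2 of the 2− anion.

[Nb(acac)(bipy)2][TiI2(N3)4]2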